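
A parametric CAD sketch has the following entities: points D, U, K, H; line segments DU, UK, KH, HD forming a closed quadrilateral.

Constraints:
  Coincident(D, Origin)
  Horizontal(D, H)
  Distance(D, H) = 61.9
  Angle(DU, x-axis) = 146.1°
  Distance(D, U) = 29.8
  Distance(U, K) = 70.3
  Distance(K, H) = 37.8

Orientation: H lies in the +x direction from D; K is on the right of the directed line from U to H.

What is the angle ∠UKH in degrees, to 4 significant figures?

105.4°

D is at the origin; D and H share the same y with |DH| = 61.9 and H in +x, so H = (61.9, 0). DU runs at 146.1° with |DU| = 29.8, so U = (-24.73, 16.62). K is determined by |UK| = 70.3 and |KH| = 37.8 together: it lies at the intersection of circle(U, 70.3) and circle(H, 37.8). With |UH| = 88.21, the foot of the radical line on UH is 64.02 from U and the perpendicular offset is √(70.3² − 64.02²) = 29.04. Taking the right-of-UH solution: K = (32.67, -23.96).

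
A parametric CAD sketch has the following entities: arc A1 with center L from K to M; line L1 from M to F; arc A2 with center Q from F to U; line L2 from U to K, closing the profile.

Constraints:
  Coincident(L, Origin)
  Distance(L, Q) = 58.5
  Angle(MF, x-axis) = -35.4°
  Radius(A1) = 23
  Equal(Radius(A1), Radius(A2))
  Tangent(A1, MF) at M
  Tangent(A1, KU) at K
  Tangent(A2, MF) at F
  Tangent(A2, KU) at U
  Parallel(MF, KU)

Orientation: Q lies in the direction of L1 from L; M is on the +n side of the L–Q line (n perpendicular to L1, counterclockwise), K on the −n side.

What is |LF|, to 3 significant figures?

62.9

The slot axis is L1's direction at -35.4°, so u = (cos -35.4°, sin -35.4°) = (0.815, -0.579) and n = (−sin -35.4°, cos -35.4°) = (0.579, 0.815). L is at the origin and Q lies 58.5 along u from L, so Q = 58.5·u = (47.7, -33.9). Tangency of A1 to both parallel lines with radius 23.0 puts M and K at L ± 23.0·n: M = (13.3, 18.7), K = (-13.3, -18.7). Equal radii place F and U the same way about Q: F = Q + 23.0·n = (61.0, -15.1), U = Q − 23.0·n = (34.4, -52.6). Then |LF| = |F − L| = 62.9.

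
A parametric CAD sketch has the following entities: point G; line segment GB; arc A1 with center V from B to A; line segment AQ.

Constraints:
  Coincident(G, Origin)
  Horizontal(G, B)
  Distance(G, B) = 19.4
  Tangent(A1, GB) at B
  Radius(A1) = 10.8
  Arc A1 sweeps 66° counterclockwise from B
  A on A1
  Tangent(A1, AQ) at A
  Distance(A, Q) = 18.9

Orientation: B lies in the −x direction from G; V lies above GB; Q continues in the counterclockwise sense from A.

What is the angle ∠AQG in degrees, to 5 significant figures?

28.460°

On A1, B sits at bearing -90° from V; a 66° counterclockwise sweep puts A at bearing -24°, so A = V + 10.8·(cos -24°, sin -24°) = (-9.5337, 6.4072). Since A1 is tangent to AQ there, VA ⟂ AQ, so AQ runs along (−sin -24°, cos -24°); with |AQ| = 18.9, Q = (-1.8464, 23.673). Then cos ∠AQG = QA·QG / (|QA||QG|), giving 28.460°.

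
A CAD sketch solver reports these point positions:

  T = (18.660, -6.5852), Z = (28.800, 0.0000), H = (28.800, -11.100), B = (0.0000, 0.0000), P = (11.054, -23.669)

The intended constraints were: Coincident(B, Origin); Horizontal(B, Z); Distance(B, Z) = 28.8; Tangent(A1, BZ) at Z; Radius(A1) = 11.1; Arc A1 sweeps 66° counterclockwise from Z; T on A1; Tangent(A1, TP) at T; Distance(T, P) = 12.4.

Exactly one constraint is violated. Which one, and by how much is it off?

Distance(T, P) = 12.4 — off by 6.30.

B = (0.00, 0.00) ✓; B.y = 0.00, Z.y = 0.00 ✓; |BZ| = 28.80 ✓; ∠(HZ, ZB) = 90.00° ✓; |HZ| = 11.10 ✓; bearing(H→T) − bearing(H→Z) = 66.00° ✓; |HT| = 11.10 ✓; ∠(HT, TP) = 90.00° ✓; |TP| = 18.70 ✗.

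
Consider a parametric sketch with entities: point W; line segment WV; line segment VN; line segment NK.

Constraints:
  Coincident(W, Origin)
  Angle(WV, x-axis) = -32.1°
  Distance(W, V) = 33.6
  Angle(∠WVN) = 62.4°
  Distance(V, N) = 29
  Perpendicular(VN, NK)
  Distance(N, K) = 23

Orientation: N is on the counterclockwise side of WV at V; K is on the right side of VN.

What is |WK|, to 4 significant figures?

54.46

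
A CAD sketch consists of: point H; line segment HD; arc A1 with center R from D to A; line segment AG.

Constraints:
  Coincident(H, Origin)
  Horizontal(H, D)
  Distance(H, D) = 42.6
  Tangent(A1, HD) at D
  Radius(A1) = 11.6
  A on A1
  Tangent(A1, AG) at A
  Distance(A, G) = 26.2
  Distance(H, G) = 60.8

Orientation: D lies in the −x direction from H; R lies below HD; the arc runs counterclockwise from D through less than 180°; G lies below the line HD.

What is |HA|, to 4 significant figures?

55.74

H is at the origin; HD is horizontal with |HD| = 42.6 and D on the −x side, so D = (-42.60, 0.000). A1 meets HD tangentially, so RD is at right angles to HD, so R = D + (0, -11.6) = (-42.60, -11.60). Since RA ⟂ AG (tangency), |RG| = √(11.6² + 26.2²) = 28.65 regardless of where A sits on A1. So G lies on both circle(H, 60.8) and circle(R, 28.65); the below-HD intersection is G = (-45.72, -40.08). A is the foot of the tangent from G: A = (-53.65, -15.11).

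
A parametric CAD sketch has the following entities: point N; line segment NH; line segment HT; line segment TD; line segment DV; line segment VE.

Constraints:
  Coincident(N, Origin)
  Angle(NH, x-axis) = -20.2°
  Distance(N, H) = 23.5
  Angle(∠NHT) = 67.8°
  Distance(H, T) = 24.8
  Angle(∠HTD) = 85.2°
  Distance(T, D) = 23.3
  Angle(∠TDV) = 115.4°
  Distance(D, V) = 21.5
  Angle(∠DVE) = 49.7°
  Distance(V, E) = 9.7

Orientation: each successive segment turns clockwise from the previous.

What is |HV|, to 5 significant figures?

30.903

∠HTD = 85.2° gives TD at 132.80° from the x-axis; with |TD| = 23.3, D = (-10.499, -9.3323). ∠TDV = 115.4° gives DV at 68.200° from the x-axis; with |DV| = 21.5, V = (-2.5147, 10.630). Then |HV| = |V − H| = 30.903.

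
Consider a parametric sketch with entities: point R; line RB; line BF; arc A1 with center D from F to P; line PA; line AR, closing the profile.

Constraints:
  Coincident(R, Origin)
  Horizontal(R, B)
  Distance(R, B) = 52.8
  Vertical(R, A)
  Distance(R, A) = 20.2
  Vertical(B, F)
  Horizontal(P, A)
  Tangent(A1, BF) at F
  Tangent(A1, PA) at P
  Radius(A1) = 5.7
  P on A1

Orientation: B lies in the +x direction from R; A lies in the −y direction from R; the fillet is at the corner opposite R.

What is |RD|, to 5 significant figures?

49.281

R and A share the same x with |RA| = 20.2 and A on the −y side, so A = (0.0000, -20.200). The virtual corner opposite R is at (52.800, -20.200). Tangency of A1 to BF means the radius DF is perpendicular to BF and A1 meets PA tangentially, so DP is at right angles to PA, with radius 5.7, so the center D sits 5.7 in from both sides at D = (47.100, -14.500). Then |RD| = |D − R| = 49.281.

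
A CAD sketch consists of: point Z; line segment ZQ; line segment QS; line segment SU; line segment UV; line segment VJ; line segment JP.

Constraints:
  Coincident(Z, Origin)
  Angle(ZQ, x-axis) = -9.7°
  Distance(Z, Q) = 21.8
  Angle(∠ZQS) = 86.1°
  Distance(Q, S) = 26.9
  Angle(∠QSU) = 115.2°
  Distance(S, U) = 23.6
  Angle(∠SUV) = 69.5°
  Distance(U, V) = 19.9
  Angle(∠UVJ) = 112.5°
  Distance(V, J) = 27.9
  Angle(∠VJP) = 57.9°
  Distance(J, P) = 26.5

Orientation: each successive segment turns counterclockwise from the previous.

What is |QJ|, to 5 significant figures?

4.7307

Z is at the origin; ZQ runs at -9.7° with length 21.8, so Q = (21.488, -3.6731). ∠ZQS = 86.1° gives QS at 84.200° from the x-axis; with |QS| = 26.9, S = (24.207, 23.089). ∠QSU = 115.2° gives SU at 149.00° from the x-axis; with |SU| = 23.6, U = (3.9776, 35.244). ∠SUV = 69.5° gives UV at -100.50° from the x-axis; with |UV| = 19.9, V = (0.35111, 15.677). ∠UVJ = 112.5° gives VJ at -33.000° from the x-axis; with |VJ| = 27.9, J = (23.750, 0.48192). Then |QJ| = |J − Q| = 4.7307.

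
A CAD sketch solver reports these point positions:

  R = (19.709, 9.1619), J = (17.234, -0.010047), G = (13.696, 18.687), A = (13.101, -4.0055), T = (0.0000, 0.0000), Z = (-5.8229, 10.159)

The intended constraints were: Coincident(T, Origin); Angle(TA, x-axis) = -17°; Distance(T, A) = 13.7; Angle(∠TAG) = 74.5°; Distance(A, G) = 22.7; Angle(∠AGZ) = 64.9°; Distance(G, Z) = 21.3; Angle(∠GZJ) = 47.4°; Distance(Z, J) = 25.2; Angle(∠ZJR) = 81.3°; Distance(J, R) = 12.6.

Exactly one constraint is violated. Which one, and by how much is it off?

Distance(J, R) = 12.6 — off by 3.10.

T = (0.00, 0.00) ✓; TA at -17.00° ✓; |TA| = 13.70 ✓; ∠TAG = 74.50° ✓; |AG| = 22.70 ✓; ∠AGZ = 64.90° ✓; |GZ| = 21.30 ✓; ∠GZJ = 47.40° ✓; |ZJ| = 25.20 ✓; ∠ZJR = 81.30° ✓; |JR| = 9.500 ✗.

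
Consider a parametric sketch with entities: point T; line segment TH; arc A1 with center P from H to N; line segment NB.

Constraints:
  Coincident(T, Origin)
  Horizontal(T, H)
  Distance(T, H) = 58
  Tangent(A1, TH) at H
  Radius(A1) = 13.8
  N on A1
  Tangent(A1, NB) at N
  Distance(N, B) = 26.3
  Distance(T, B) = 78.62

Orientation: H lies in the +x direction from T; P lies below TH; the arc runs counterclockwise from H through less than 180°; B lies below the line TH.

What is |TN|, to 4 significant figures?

53.42

T is at the origin; T and H share the same y with |TH| = 58.0 and H on the +x side, so H = (58.00, 0.000). Tangency of A1 to TH means the radius PH is perpendicular to TH, so P = H + (0, -13.8) = (58.00, -13.80). Since PN ⟂ NB (tangency), |PB| = √(13.8² + 26.3²) = 29.70 regardless of where N sits on A1. So B lies on both circle(T, 78.62) and circle(P, 29.70); the below-TH intersection is B = (66.25, -42.33). N is the foot of the tangent from B: N = (48.04, -23.35).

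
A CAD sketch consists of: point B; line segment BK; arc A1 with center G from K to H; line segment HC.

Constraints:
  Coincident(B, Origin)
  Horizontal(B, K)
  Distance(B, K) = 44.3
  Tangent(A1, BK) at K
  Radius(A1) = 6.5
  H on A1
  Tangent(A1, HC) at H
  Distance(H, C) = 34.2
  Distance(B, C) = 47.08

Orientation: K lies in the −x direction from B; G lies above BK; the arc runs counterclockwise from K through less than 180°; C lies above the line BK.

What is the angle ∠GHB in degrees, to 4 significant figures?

170.7°

Checks: B = (0.00, 0.00) ✓; B.y = 0.00, K.y = 0.00 ✓; |GH| = 6.500 ✓; ∠(GH, HC) = 90.00° ✓; |HC| = 34.20 ✓; |BC| = 47.08 ✓.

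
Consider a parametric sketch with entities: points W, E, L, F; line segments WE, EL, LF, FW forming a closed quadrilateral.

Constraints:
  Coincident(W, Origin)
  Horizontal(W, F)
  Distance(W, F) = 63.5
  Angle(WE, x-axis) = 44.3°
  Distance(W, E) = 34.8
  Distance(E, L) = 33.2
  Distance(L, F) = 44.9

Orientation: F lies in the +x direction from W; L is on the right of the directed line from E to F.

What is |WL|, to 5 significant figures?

21.154

W is at the origin; W and F share the same y with |WF| = 63.5 and F in +x, so F = (63.5, 0). WE runs at 44.3° with |WE| = 34.8, so E = (24.906, 24.305). L is determined by |EL| = 33.2 and |LF| = 44.9 together: it lies at the intersection of circle(E, 33.2) and circle(F, 44.9). With |EF| = 45.609, the foot of the radical line on EF is 12.787 from E and the perpendicular offset is √(33.2² − 12.787²) = 30.639. Taking the right-of-EF solution: L = (19.399, -8.4353).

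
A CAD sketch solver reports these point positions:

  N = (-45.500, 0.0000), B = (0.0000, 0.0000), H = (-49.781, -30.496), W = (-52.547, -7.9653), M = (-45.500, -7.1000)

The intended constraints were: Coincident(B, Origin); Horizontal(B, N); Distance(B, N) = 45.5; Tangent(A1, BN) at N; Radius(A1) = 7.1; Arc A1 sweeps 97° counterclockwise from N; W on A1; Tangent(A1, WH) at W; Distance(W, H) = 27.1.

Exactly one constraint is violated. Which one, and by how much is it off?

Distance(W, H) = 27.1 — off by 4.40.

B = (0.00, 0.00) ✓; B.y = 0.00, N.y = 0.00 ✓; |BN| = 45.50 ✓; ∠(MN, NB) = 90.00° ✓; |MN| = 7.100 ✓; bearing(M→W) − bearing(M→N) = 97.00° ✓; |MW| = 7.100 ✓; ∠(MW, WH) = 90.00° ✓; |WH| = 22.70 ✗.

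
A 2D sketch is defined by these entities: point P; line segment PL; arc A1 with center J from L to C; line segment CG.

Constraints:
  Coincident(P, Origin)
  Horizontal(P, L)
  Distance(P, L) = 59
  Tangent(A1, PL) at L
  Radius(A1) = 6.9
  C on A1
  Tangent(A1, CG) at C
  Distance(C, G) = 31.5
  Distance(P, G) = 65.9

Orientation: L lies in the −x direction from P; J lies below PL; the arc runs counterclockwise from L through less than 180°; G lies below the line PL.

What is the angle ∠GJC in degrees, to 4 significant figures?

77.64°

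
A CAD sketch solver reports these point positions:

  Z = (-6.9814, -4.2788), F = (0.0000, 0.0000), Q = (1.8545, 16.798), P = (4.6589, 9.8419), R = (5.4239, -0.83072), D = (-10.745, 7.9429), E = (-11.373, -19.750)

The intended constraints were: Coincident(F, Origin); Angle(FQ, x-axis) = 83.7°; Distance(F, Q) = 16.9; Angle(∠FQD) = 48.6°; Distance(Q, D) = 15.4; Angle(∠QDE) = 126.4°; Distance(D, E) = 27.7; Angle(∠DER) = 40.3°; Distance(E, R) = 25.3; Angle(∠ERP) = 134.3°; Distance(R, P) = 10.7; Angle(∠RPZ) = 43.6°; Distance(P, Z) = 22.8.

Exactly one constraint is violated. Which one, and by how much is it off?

Distance(P, Z) = 22.8 — off by 4.50.

F = (0.00, 0.00) ✓; FQ at 83.70° ✓; |FQ| = 16.90 ✓; ∠FQD = 48.60° ✓; |QD| = 15.40 ✓; ∠QDE = 126.4° ✓; |DE| = 27.70 ✓; ∠DER = 40.30° ✓; |ER| = 25.30 ✓; ∠ERP = 134.3° ✓; |RP| = 10.70 ✓; ∠RPZ = 43.60° ✓; |PZ| = 18.30 ✗.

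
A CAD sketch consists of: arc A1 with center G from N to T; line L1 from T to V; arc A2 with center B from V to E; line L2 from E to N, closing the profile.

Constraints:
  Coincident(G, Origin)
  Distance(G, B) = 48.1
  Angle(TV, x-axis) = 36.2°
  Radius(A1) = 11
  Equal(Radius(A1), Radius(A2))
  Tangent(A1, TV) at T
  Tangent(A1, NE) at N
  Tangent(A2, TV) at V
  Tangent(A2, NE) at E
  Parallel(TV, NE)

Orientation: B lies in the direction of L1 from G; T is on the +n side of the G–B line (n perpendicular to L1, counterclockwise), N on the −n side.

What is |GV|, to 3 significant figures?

49.3

Tangency of A1 to both parallel lines with radius 11.0 puts T and N at G ± 11.0·n: T = (-6.50, 8.88), N = (6.50, -8.88). Equal radii place V and E the same way about B: V = B + 11.0·n = (32.3, 37.3), E = B − 11.0·n = (45.3, 19.5). Then |GV| = |V − G| = 49.3.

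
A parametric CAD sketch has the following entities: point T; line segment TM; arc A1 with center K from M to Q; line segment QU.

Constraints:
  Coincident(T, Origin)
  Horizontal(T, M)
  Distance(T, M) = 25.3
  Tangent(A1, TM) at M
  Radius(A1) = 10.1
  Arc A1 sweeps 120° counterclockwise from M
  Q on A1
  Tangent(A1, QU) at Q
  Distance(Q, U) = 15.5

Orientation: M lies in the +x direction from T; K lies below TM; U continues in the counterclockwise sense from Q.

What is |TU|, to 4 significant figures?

37.51

T is at the origin; T and M share the same y with |TM| = 25.3 and M on the +x side, so M = (25.30, 0.000). Tangency of A1 to TM means the radius KM is perpendicular to TM, so K = M + (0, -10.1) = (25.30, -10.10). On A1, M sits at bearing 90° from K; a 120° counterclockwise sweep puts Q at bearing 210°, so Q = K + 10.1·(cos 210°, sin 210°) = (16.55, -15.15). A1 meets QU tangentially, so KQ is at right angles to QU, so QU runs along (−sin 210°, cos 210°); with |QU| = 15.5, U = (24.30, -28.57). Then |TU| = |U − T| = 37.51.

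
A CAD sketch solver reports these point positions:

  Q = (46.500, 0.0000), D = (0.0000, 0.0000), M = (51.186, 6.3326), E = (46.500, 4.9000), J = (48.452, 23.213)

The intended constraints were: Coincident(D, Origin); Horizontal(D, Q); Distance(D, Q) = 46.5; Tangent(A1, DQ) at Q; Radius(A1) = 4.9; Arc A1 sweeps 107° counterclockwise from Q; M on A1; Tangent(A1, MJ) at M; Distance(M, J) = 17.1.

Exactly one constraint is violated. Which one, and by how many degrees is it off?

Tangent(A1, MJ) at M — off by 7.80°.

D = (0.00, 0.00) ✓; D.y = 0.00, Q.y = 0.00 ✓; |DQ| = 46.50 ✓; ∠(EQ, QD) = 90.00° ✓; |EQ| = 4.900 ✓; bearing(E→M) − bearing(E→Q) = 107.0° ✓; |EM| = 4.900 ✓; ∠(EM, MJ) = 97.80° ✗; |MJ| = 17.10 ✓.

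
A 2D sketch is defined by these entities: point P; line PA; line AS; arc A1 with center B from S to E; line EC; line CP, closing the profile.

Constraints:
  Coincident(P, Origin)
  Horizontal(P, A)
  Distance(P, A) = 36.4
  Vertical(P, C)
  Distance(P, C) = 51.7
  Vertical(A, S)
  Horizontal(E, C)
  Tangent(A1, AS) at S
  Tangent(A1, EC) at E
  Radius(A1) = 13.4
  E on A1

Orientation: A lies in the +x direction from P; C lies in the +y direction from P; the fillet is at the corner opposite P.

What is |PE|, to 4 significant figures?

56.59

The virtual corner opposite P is at (36.40, 51.70). The tangent condition forces BS to be normal to AS and the tangent condition forces BE to be normal to EC, with radius 13.4, so the center B sits 13.4 in from both sides at B = (23.00, 38.30). That places the tangent points at S = (36.40, 38.30) on AS and E = (23.00, 51.70) on EC. Then |PE| = |E − P| = 56.59.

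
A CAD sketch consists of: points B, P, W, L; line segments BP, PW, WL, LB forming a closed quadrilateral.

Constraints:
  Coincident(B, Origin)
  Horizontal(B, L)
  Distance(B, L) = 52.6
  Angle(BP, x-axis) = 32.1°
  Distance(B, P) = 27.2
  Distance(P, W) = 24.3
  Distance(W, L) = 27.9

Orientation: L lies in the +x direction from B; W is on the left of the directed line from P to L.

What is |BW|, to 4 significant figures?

51.49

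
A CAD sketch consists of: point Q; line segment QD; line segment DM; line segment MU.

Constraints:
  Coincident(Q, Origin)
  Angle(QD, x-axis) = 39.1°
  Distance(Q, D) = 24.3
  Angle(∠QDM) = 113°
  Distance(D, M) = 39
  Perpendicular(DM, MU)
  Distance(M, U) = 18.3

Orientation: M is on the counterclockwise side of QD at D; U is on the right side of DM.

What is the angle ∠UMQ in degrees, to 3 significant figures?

115°

∠QDM = 113.0°, so DM runs at 39.1° + (180° − 113.0°) = 106° from the x-axis; with |DM| = 39.0, M = D + 39.0·(cos 106°, sin 106°) = (8.04, 52.8). DM ⟂ MU; with |MU| = 18.3 on the right of DM, U = M + 18.3·(0.961, 0.277) = (25.6, 57.9). Then cos ∠UMQ = MU·MQ / (|MU||MQ|), giving 115°.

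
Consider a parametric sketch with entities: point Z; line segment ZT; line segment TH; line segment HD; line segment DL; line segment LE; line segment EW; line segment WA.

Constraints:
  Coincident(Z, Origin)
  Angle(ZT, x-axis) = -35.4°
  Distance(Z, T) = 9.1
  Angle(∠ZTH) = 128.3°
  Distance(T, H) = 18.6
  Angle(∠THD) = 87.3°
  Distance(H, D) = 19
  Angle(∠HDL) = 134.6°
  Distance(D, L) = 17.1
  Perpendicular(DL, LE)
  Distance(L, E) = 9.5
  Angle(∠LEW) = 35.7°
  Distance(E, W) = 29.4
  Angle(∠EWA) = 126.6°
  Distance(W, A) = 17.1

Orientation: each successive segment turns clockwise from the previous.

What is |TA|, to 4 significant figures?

56.81

∠LEW = 35.7° gives EW at -99.50° from the x-axis; with |EW| = 29.4, W = (-20.80, -34.08). ∠EWA = 126.6° gives WA at -152.9° from the x-axis; with |WA| = 17.1, A = (-36.02, -41.87). Then |TA| = |A − T| = 56.81.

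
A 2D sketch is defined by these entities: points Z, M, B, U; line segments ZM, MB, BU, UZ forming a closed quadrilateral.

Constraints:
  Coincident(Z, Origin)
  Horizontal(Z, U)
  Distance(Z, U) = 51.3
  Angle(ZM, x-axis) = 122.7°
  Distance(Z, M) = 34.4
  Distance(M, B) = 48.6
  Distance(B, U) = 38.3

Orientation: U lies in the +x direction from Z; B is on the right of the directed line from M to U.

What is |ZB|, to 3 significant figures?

15.6

Checks: |MB| = 48.60 ✓; |BU| = 38.30 ✓.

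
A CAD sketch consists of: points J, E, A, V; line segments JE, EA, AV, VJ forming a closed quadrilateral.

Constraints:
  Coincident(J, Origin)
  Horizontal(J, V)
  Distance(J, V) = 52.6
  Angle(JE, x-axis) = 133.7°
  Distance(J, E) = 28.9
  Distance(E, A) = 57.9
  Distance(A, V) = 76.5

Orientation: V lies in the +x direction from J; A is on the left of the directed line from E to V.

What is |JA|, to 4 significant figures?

68.53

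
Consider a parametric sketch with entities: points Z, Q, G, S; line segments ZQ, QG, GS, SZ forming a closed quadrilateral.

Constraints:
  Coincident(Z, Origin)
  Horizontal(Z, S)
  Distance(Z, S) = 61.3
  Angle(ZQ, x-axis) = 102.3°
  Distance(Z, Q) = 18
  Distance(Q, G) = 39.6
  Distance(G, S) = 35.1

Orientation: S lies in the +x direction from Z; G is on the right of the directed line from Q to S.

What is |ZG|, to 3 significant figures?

27.9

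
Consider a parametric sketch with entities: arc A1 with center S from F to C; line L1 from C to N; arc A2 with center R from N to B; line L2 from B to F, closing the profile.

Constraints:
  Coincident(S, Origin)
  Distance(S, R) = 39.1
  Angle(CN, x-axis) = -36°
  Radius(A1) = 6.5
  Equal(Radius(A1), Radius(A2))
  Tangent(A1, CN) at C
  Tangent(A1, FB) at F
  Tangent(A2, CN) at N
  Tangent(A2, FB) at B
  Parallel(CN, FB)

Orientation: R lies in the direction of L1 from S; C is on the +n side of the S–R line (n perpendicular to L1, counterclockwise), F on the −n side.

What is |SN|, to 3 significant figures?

39.6

The slot axis is L1's direction at -36.0°, so u = (cos -36.0°, sin -36.0°) = (0.809, -0.588) and n = (−sin -36.0°, cos -36.0°) = (0.588, 0.809). S is at the origin and R lies 39.1 along u from S, so R = 39.1·u = (31.6, -23.0). Tangency of A1 to both parallel lines with radius 6.5 puts C and F at S ± 6.5·n: C = (3.82, 5.26), F = (-3.82, -5.26). Equal radii place N and B the same way about R: N = R + 6.5·n = (35.5, -17.7), B = R − 6.5·n = (27.8, -28.2). Then |SN| = |N − S| = 39.6.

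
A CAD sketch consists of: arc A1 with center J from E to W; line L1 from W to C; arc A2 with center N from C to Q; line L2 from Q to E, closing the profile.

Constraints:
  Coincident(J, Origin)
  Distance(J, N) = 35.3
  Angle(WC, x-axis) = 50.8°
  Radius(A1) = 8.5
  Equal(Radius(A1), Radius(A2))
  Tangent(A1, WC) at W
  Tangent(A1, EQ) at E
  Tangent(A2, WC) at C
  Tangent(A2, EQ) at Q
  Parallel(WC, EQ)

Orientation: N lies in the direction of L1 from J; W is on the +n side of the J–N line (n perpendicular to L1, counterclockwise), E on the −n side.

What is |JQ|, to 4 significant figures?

36.31

Tangency of A1 to both parallel lines with radius 8.5 puts W and E at J ± 8.5·n: W = (-6.587, 5.372), E = (6.587, -5.372). Equal radii place C and Q the same way about N: C = N + 8.5·n = (15.72, 32.73), Q = N − 8.5·n = (28.90, 21.98). Then |JQ| = |Q − J| = 36.31.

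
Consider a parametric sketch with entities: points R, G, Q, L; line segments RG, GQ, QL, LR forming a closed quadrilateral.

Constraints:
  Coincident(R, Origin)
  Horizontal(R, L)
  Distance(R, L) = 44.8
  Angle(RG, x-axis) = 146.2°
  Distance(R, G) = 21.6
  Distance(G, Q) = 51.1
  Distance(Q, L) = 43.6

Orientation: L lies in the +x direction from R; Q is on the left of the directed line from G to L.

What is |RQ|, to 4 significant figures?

46.59

R is at the origin; RL is horizontal with |RL| = 44.8 and L in +x, so L = (44.8, 0). RG runs at 146.2° with |RG| = 21.6, so G = (-17.95, 12.02). Q is determined by |GQ| = 51.1 and |QL| = 43.6 together: it lies at the intersection of circle(G, 51.1) and circle(L, 43.6). With |GL| = 63.89, the foot of the radical line on GL is 37.50 from G and the perpendicular offset is √(51.1² − 37.50²) = 34.71. Taking the left-of-GL solution: Q = (25.41, 39.05).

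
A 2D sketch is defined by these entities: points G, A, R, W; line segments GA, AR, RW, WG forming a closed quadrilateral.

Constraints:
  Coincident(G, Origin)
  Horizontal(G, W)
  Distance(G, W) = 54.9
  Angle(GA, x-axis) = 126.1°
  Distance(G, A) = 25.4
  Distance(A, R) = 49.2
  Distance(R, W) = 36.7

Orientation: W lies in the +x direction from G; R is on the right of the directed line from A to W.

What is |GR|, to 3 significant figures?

24.6

G is at the origin; GW is horizontal with |GW| = 54.9 and W in +x, so W = (54.9, 0). GA runs at 126.1° with |GA| = 25.4, so A = (-15.0, 20.5). R is determined by |AR| = 49.2 and |RW| = 36.7 together: it lies at the intersection of circle(A, 49.2) and circle(W, 36.7). With |AW| = 72.8, the foot of the radical line on AW is 43.8 from A and the perpendicular offset is √(49.2² − 43.8²) = 22.4. Taking the right-of-AW solution: R = (20.7, -13.4).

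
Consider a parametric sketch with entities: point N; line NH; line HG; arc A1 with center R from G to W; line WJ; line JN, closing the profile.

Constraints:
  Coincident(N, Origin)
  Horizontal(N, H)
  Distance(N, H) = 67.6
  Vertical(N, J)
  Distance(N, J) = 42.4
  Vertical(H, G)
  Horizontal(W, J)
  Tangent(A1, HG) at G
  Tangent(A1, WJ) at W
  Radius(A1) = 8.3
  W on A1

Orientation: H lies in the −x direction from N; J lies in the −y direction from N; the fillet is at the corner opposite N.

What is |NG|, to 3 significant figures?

75.7

N is at the origin; NH is horizontal with |NH| = 67.6 and H on the −x side, so H = (-67.6, 0.00). NJ is vertical with |NJ| = 42.4 and J on the −y side, so J = (0.00, -42.4). The virtual corner opposite N is at (-67.6, -42.4). Tangency of A1 to HG means the radius RG is perpendicular to HG and the tangent condition forces RW to be normal to WJ, with radius 8.3, so the center R sits 8.3 in from both sides at R = (-59.3, -34.1). That places the tangent points at G = (-67.6, -34.1) on HG and W = (-59.3, -42.4) on WJ. Then |NG| = |G − N| = 75.7.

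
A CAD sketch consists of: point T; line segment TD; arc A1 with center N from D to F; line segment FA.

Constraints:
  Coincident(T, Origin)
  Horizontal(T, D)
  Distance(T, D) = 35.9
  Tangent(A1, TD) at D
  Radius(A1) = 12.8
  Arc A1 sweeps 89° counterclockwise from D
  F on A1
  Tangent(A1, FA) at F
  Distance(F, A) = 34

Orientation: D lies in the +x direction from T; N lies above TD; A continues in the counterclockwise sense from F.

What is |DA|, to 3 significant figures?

48.5

On A1, D sits at bearing -90° from N; an 89° counterclockwise sweep puts F at bearing -1°, so F = N + 12.8·(cos -1°, sin -1°) = (48.7, 12.6). A1 meets FA tangentially, so NF is at right angles to FA, so FA runs along (−sin -1°, cos -1°); with |FA| = 34.0, A = (49.3, 46.6). Then |DA| = |A − D| = 48.5.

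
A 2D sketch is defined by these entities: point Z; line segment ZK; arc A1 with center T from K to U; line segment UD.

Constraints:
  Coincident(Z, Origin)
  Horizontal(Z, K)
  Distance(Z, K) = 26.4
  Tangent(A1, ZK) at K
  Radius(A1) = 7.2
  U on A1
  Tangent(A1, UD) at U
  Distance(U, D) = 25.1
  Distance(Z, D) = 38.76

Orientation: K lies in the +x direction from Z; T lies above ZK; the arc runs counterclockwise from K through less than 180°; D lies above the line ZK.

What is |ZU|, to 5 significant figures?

34.415

Checks: |ZK| = 26.40 ✓; |TU| = 7.200 ✓; ∠(TU, UD) = 90.00° ✓; |UD| = 25.10 ✓; |ZD| = 38.76 ✓.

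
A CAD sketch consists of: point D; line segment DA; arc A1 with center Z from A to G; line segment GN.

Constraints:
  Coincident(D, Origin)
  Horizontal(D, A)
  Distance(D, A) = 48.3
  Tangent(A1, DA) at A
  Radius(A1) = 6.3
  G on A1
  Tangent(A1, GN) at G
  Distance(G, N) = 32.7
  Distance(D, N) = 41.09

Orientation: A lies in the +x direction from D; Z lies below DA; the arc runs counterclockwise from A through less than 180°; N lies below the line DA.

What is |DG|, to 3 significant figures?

43.0

Checks: |ZG| = 6.300 ✓; ∠(ZG, GN) = 90.00° ✓; |GN| = 32.70 ✓; |DN| = 41.09 ✓.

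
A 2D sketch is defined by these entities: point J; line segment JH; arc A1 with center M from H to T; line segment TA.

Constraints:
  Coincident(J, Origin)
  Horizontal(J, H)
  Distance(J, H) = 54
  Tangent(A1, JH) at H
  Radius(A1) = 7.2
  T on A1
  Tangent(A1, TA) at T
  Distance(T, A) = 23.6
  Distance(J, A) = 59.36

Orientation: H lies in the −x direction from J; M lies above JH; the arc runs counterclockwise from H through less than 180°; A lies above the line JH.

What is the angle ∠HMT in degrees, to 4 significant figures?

98.24°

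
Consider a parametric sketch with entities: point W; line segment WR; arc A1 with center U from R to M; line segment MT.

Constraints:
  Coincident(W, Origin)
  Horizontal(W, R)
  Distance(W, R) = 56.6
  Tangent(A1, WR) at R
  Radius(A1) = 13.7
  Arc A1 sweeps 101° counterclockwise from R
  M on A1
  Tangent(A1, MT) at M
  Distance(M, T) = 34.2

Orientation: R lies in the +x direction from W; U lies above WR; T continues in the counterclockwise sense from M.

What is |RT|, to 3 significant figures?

50.4

W is at the origin; WR is horizontal with |WR| = 56.6 and R on the +x side, so R = (56.6, 0.00). A1 meets WR tangentially, so UR is at right angles to WR, so U = R + (0, 13.7) = (56.6, 13.7). On A1, R sits at bearing -90° from U; a 101° counterclockwise sweep puts M at bearing 11°, so M = U + 13.7·(cos 11°, sin 11°) = (70.0, 16.3). Tangency of A1 to MT means the radius UM is perpendicular to MT, so MT runs along (−sin 11°, cos 11°); with |MT| = 34.2, T = (63.5, 49.9). Then |RT| = |T − R| = 50.4.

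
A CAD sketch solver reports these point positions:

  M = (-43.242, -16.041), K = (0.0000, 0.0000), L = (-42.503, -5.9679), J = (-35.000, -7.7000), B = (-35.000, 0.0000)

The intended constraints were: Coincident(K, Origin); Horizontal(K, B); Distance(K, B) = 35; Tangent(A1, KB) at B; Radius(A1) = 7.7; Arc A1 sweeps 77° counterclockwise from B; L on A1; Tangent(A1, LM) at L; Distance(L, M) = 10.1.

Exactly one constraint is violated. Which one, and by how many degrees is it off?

Tangent(A1, LM) at L — off by 8.80°.

K = (0.00, 0.00) ✓; K.y = 0.00, B.y = 0.00 ✓; |KB| = 35.00 ✓; ∠(JB, BK) = 90.00° ✓; |JB| = 7.700 ✓; bearing(J→L) − bearing(J→B) = 77.00° ✓; |JL| = 7.700 ✓; ∠(JL, LM) = 81.20° ✗; |LM| = 10.10 ✓.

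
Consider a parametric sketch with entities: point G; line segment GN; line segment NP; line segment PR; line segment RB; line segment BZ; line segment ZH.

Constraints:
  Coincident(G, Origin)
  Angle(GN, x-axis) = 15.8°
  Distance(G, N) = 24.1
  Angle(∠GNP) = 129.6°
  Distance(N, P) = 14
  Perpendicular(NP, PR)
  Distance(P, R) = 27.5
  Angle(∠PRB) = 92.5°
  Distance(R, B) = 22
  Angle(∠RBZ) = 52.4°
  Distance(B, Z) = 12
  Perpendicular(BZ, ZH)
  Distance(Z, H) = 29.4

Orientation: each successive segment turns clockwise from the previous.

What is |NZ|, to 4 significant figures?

18.67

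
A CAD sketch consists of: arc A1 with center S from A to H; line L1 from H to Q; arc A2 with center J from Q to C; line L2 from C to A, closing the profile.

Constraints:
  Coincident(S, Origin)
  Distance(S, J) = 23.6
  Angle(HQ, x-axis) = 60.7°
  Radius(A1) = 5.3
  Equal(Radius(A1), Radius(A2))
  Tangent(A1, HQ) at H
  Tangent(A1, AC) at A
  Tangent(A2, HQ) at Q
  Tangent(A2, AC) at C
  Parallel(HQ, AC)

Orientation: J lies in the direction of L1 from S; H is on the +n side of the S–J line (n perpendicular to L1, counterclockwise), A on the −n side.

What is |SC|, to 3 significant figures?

24.2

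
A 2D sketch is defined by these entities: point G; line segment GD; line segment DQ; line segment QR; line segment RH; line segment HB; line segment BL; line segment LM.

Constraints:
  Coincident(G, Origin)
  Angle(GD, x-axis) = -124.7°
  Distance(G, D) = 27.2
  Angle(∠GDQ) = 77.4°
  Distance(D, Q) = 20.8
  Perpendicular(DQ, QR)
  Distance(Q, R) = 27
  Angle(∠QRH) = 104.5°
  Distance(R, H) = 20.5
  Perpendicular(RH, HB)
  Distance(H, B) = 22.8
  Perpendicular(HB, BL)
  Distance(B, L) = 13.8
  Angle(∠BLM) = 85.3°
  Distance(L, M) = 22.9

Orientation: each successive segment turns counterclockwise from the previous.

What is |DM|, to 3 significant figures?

31.7

HB ⟂ BL, so BL runs at -36.6°; with |BL| = 13.8, L = (-5.03, -19.5). ∠BLM = 85.3° gives LM at 58.1° from the x-axis; with |LM| = 22.9, M = (7.07, -0.0396). Then |DM| = |M − D| = 31.7.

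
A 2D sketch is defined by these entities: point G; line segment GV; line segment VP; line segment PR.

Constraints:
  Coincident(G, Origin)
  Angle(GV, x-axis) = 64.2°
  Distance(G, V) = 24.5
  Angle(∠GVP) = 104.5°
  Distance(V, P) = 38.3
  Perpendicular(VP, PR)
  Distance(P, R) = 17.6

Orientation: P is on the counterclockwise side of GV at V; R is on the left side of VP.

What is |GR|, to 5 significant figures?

44.854

G is at the origin; GV runs at 64.2° with length 24.5, so V = 24.5·(cos 64.2°, sin 64.2°) = (10.663, 22.058). ∠GVP = 104.5°, so VP runs at 64.2° + (180° − 104.5°) = 139.70° from the x-axis; with |VP| = 38.3, P = V + 38.3·(cos 139.70°, sin 139.70°) = (-18.547, 46.830). VP ⟂ PR; with |PR| = 17.6 on the left of VP, R = P + 17.6·(-0.64679, -0.76267) = (-29.931, 33.407). Then |GR| = |R − G| = 44.854.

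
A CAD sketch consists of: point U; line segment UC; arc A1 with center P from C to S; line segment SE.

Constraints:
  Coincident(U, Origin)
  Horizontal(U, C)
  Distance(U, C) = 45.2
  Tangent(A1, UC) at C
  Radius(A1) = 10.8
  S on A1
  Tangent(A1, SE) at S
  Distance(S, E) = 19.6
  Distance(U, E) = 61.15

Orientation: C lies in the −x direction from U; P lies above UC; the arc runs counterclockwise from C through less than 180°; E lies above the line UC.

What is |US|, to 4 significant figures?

42.14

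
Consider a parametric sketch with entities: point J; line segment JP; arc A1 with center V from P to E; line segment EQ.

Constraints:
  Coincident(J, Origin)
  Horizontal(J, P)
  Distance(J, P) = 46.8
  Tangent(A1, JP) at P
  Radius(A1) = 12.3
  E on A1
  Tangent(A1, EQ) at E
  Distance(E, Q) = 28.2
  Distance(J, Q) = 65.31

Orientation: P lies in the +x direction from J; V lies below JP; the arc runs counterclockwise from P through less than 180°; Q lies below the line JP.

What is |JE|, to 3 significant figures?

40.2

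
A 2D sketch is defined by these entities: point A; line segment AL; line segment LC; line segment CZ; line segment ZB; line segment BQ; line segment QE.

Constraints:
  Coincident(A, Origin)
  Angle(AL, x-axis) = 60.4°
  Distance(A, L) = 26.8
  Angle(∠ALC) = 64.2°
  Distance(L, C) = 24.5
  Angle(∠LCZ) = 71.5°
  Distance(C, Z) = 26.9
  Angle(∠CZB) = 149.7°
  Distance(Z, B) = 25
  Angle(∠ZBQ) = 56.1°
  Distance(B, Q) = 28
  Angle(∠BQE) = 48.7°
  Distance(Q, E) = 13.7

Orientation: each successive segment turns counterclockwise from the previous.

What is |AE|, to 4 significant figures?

7.082

∠ZBQ = 56.1° gives BQ at 78.90° from the x-axis; with |BQ| = 28.0, Q = (18.69, 8.705). ∠BQE = 48.7° gives QE at -149.8° from the x-axis; with |QE| = 13.7, E = (6.845, 1.814). Then |AE| = |E − A| = 7.082.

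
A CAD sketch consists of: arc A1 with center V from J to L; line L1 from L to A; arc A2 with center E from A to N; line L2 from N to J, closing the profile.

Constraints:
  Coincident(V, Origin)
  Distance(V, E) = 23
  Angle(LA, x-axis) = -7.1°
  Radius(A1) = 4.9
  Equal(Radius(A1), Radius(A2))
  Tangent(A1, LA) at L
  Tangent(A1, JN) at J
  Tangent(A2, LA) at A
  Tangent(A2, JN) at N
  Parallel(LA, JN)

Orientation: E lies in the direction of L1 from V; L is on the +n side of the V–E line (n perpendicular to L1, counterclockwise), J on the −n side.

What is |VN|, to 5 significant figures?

23.516

Tangency of A1 to both parallel lines with radius 4.9 puts L and J at V ± 4.9·n: L = (0.60565, 4.8624), J = (-0.60565, -4.8624). Equal radii place A and N the same way about E: A = E + 4.9·n = (23.429, 2.0196), N = E − 4.9·n = (22.218, -7.7053). Then |VN| = |N − V| = 23.516.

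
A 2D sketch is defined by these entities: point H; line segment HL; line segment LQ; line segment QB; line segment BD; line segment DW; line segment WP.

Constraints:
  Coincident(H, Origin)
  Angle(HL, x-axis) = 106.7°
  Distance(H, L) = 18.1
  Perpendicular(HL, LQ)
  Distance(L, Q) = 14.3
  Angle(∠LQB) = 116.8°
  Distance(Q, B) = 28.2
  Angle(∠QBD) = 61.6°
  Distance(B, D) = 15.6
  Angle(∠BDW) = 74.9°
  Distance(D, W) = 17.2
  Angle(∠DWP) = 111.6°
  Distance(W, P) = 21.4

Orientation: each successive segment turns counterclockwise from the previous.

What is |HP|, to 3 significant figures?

39.4

H is at the origin; HL runs at 106.7° with length 18.1, so L = (-5.20, 17.3). HL is perpendicular to LQ, so LQ runs at -163°; with |LQ| = 14.3, Q = (-18.9, 13.2). ∠LQB = 116.8° gives QB at -100° from the x-axis; with |QB| = 28.2, B = (-23.8, -14.5). ∠QBD = 61.6° gives BD at 18.3° from the x-axis; with |BD| = 15.6, D = (-9.03, -9.64). ∠BDW = 74.9° gives DW at 123° from the x-axis; with |DW| = 17.2, W = (-18.5, 4.72). ∠DWP = 111.6° gives WP at -168° from the x-axis; with |WP| = 21.4, P = (-39.4, 0.346). Then |HP| = |P − H| = 39.4.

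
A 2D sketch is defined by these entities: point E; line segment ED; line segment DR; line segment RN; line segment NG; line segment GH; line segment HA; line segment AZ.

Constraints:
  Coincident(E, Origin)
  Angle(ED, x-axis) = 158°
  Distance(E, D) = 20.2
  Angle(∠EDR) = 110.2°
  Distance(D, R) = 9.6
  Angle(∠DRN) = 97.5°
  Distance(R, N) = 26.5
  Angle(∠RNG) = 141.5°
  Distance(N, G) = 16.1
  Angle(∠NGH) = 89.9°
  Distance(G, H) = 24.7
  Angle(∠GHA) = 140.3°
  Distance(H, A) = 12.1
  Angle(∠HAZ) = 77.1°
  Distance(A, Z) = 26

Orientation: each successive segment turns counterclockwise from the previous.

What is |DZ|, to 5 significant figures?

14.141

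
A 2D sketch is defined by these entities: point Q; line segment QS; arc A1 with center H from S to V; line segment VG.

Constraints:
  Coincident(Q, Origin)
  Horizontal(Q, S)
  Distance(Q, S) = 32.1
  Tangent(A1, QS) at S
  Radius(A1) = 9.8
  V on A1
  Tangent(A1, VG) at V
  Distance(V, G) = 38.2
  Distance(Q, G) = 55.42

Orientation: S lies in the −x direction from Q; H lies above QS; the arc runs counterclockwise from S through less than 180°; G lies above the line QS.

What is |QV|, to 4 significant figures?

24.83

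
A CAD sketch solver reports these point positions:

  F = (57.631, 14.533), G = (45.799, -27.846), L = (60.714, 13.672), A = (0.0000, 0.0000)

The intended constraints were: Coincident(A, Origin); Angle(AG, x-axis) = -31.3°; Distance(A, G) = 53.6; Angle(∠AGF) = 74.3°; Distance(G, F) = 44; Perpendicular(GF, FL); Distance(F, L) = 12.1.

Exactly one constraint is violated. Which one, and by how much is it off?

Distance(F, L) = 12.1 — off by 8.90.

A = (0.00, 0.00) ✓; AG at -31.30° ✓; |AG| = 53.60 ✓; ∠AGF = 74.30° ✓; |GF| = 44.00 ✓; ∠(GF, FL) = 90.00° ✓; |FL| = 3.201 ✗.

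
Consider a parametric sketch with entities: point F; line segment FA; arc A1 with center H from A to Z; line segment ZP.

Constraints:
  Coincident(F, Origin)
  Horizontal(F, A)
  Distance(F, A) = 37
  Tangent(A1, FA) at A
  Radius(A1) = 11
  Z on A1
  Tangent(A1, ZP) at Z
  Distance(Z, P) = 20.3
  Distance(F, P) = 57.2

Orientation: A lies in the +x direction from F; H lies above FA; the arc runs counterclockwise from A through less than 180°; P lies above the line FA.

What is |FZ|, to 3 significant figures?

49.3

F is at the origin; FA is horizontal with |FA| = 37.0 and A on the +x side, so A = (37.0, 0.00). Tangency of A1 to FA means the radius HA is perpendicular to FA, so H = A + (0, 11) = (37.0, 11.0). Since HZ ⟂ ZP (tangency), |HP| = √(11.0² + 20.3²) = 23.1 regardless of where Z sits on A1. So P lies on both circle(F, 57.2) and circle(H, 23.1); the above-FA intersection is P = (47.8, 31.4). Z is the foot of the tangent from P: Z = (48.0, 11.1).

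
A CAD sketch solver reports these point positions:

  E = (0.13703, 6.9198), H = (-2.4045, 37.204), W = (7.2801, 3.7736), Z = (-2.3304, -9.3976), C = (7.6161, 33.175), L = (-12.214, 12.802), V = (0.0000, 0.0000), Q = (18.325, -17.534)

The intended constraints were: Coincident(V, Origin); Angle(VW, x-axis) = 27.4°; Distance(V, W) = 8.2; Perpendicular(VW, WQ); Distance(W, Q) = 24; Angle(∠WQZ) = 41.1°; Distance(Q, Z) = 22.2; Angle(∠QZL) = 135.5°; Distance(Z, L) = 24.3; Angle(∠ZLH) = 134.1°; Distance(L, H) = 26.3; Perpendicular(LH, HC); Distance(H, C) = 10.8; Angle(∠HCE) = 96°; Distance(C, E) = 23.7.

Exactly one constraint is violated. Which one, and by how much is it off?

Distance(C, E) = 23.7 — off by 3.60.

V = (0.00, 0.00) ✓; VW at 27.40° ✓; |VW| = 8.200 ✓; ∠(VW, WQ) = 90.00° ✓; |WQ| = 24.00 ✓; ∠WQZ = 41.10° ✓; |QZ| = 22.20 ✓; ∠QZL = 135.5° ✓; |ZL| = 24.30 ✓; ∠ZLH = 134.1° ✓; |LH| = 26.30 ✓; ∠(LH, HC) = 90.00° ✓; |HC| = 10.80 ✓; ∠HCE = 96.00° ✓; |CE| = 27.30 ✗.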